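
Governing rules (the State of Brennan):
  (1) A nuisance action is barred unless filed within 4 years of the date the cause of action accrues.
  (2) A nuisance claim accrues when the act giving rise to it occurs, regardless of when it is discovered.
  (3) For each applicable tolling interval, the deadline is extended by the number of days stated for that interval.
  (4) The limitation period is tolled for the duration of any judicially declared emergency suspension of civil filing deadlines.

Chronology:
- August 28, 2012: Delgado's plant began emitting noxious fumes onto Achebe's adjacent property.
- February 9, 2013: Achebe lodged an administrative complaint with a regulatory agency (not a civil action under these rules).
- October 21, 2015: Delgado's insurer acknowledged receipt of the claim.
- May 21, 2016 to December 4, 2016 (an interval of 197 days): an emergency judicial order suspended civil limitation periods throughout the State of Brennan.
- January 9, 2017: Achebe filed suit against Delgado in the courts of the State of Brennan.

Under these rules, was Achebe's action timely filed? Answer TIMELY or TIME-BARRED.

The cause of action accrued on August 28, 2012, the date of the act.
The untolled deadline — 4 years after August 28, 2012 — is August 28, 2016.
The emergency suspension of filing deadlines from May 21, 2016 to December 4, 2016 tolled the period for 197 days, extending the deadline to March 13, 2017.
The other events in the timeline have no effect on the limitation period under the stated rules.
The January 9, 2017 filing precedes the March 13, 2017 deadline; the claim is timely.

TIMELY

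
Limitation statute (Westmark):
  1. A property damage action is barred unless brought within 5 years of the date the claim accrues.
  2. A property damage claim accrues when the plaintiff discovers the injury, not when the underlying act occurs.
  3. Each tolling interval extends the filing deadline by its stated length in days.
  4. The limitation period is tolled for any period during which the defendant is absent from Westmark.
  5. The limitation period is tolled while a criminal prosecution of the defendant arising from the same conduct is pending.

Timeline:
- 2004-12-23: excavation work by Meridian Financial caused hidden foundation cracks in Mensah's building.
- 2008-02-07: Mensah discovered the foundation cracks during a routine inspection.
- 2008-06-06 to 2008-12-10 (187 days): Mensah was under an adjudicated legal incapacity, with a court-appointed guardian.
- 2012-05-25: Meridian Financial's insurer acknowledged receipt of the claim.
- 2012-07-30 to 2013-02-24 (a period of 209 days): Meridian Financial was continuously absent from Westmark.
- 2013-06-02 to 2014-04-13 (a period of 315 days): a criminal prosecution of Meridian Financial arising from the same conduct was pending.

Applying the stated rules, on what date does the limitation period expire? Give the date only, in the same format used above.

Under the discovery rule, the claim accrued on 2008-02-07, when Mensah discovered the injury — not on the 2004-12-23 date of the underlying act.
5 years from 2008-02-07 is 2013-02-07.
The defendant's absence from the jurisdiction from 2012-07-30 to 2013-02-24 tolled the period for 209 days, extending the deadline to 2013-09-04.
Because the pending criminal prosecution ran from 2013-06-02 to 2014-04-13, the deadline is extended by 315 days to 2014-07-16.
No stated provision tolls the period for the plaintiff's incapacity, so the interval from 2008-06-06 to 2008-12-10 has no effect on the deadline.
None of the other events listed affects the running of the period under the stated rules.

2014-07-16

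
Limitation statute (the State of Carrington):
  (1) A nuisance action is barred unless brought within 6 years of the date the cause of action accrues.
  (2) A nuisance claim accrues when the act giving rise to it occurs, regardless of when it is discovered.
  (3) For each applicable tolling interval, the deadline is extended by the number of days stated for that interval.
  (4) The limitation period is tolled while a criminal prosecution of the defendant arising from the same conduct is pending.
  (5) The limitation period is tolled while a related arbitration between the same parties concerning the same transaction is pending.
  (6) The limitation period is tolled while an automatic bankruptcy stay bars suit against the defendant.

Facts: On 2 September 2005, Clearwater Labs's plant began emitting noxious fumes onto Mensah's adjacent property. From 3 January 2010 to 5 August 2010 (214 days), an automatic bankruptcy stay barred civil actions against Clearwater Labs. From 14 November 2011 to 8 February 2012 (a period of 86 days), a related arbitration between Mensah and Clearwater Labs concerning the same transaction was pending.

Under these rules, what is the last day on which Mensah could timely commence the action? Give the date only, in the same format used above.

The cause of action accrued on 2 September 2005, the date of the act.
Adding the 6 years base period to 2 September 2005 gives a deadline of 2 September 2011, before any tolling.
Because the automatic bankruptcy stay ran from 3 January 2010 to 5 August 2010, the deadline is extended by 214 days to 3 April 2012.
The pending related arbitration from 14 November 2011 to 8 February 2012 tolled the period for 86 days, extending the deadline to 28 June 2012.

28 June 2012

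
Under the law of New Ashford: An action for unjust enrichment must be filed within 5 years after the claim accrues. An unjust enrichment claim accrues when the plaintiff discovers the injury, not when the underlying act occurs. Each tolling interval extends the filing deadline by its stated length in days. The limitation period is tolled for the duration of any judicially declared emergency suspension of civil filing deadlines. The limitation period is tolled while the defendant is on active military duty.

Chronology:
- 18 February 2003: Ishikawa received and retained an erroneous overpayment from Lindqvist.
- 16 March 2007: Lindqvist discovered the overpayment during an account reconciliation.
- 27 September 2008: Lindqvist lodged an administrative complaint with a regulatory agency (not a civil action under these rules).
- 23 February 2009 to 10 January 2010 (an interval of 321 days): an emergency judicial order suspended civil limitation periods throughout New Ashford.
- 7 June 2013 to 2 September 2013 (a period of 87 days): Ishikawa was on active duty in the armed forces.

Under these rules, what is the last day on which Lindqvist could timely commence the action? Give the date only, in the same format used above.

The claim did not accrue until Lindqvist discovered the injury on 16 March 2007; the 18 February 2003 act date does not start the clock under the stated rule.
The untolled deadline — 5 years after 16 March 2007 — is 16 March 2012.
The emergency suspension of filing deadlines from 23 February 2009 to 10 January 2010 tolled the period for 321 days, extending the deadline to 31 January 2013.
The defendant's active military service from 7 June 2013 to 2 September 2013 began after the period had already run on 31 January 2013, so it has no tolling effect.
Nothing else in the chronology tolls or restarts the period.

31 January 2013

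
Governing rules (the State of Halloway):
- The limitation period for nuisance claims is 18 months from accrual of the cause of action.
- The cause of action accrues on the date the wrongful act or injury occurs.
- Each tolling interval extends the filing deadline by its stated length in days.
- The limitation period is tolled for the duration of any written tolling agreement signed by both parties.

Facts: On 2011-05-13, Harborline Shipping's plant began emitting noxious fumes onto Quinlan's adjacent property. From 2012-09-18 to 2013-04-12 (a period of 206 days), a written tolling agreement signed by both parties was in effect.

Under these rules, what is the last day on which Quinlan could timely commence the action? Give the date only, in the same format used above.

The claim accrued on 2011-05-13, when the wrongful act occurred.
Adding the 18 months base period to 2011-05-13 gives a deadline of 2012-11-13, before any tolling.
The written tolling agreement from 2012-09-18 to 2013-04-12 tolled the period for 206 days, extending the deadline to 2013-06-07.

2013-06-07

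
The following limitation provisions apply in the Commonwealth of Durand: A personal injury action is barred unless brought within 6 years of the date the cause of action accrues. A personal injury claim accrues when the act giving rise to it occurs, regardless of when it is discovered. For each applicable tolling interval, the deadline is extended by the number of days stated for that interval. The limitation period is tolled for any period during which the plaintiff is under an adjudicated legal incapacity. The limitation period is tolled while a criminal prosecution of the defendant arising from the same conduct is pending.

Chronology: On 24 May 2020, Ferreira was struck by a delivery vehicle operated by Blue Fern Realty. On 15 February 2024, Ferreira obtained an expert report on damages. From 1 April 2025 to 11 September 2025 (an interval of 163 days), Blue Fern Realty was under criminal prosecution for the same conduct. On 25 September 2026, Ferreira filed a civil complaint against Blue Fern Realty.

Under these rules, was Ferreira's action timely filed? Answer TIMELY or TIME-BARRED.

TIMELY

The limitation period began to run on 24 May 2020.
Adding the 6 years base period to 24 May 2020 gives a deadline of 24 May 2026, before any tolling.
The pending criminal prosecution from 1 April 2025 to 11 September 2025 tolled the period for 163 days, extending the deadline to 3 November 2026.
Nothing else in the chronology tolls or restarts the period.
Filing on 25 September 2026 beat the 3 November 2026 deadline — the action is timely.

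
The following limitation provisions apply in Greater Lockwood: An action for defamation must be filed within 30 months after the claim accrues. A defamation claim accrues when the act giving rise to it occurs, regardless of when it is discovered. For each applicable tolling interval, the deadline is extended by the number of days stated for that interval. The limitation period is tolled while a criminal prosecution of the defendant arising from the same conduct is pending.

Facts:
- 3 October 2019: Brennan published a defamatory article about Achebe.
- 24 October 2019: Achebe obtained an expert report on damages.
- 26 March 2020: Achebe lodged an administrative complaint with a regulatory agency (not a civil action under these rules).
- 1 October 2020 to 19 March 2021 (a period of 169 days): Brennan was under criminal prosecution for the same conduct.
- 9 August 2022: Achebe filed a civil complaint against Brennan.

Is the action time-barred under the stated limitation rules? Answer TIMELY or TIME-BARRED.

The claim accrued on 3 October 2019, the date of the act.
The untolled deadline — 30 months after 3 October 2019 — is 3 April 2022.
The period was tolled for 169 days by the pending criminal prosecution (1 October 2020 to 19 March 2021), pushing the deadline to 19 September 2022.
Nothing else in the chronology tolls or restarts the period.
Filing on 9 August 2022 beat the 19 September 2022 deadline — the action is timely.

TIMELY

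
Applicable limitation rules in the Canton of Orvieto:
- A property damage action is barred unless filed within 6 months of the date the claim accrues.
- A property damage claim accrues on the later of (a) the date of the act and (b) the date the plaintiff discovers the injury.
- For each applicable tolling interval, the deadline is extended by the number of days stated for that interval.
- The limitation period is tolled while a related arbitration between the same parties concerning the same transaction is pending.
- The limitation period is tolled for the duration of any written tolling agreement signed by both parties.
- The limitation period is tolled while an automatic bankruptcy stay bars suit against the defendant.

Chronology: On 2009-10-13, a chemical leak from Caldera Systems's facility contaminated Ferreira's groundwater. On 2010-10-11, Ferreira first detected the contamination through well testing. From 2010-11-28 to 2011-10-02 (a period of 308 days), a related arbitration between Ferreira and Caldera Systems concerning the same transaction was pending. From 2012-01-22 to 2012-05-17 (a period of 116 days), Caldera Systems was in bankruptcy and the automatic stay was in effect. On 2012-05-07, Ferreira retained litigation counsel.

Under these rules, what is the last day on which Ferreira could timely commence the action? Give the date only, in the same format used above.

Taking the later of the act (2009-10-13) and discovery (2010-10-11), the claim accrued on 2010-10-11.
6 months from 2010-10-11 is 2011-04-11.
The pending related arbitration from 2010-11-28 to 2011-10-02 tolled the period for 308 days, extending the deadline to 2012-02-13.
The period was tolled for 116 days by the automatic bankruptcy stay (2012-01-22 to 2012-05-17), pushing the deadline to 2012-06-08.
The other events in the timeline have no effect on the limitation period under the stated rules.

2012-06-08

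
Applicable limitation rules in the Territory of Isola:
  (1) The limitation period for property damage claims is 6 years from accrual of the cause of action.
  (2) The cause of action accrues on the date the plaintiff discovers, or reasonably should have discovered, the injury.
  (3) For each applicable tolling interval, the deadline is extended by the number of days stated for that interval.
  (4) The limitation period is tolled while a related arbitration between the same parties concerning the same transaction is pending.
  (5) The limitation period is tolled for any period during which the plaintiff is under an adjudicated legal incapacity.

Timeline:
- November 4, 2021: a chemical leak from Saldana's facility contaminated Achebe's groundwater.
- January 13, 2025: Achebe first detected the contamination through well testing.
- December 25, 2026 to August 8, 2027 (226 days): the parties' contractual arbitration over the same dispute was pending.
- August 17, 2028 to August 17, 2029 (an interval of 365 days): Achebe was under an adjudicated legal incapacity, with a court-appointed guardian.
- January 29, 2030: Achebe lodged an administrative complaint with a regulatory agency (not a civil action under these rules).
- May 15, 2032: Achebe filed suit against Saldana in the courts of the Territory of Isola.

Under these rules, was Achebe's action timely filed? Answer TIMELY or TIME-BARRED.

Accrual is tied to discovery, so the period began on January 13, 2025 rather than on November 4, 2021 when the act occurred.
The untolled deadline — 6 years after January 13, 2025 — is January 13, 2031.
The pending related arbitration from December 25, 2026 to August 8, 2027 tolled the period for 226 days, extending the deadline to August 27, 2031.
The plaintiff's legal incapacity from August 17, 2028 to August 17, 2029 tolled the period for 365 days, extending the deadline to August 26, 2032.
Nothing else in the chronology tolls or restarts the period.
The May 15, 2032 filing precedes the August 26, 2032 deadline; the claim is timely.

TIMELY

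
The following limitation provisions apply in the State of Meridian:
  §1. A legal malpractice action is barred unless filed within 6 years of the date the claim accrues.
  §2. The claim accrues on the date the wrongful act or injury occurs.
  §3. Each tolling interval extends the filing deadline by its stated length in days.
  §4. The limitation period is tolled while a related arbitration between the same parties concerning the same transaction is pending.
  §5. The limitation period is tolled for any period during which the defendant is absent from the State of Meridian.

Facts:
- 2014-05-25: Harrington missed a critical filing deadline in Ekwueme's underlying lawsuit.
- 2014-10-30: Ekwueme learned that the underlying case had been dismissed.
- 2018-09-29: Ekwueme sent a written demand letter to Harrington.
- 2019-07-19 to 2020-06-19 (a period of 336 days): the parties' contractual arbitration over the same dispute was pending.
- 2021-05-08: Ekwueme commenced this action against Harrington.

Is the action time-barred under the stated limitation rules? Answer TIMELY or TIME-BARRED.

TIME-BARRED

Because the rule ties accrual to occurrence, the claim accrued on 2014-05-25, not on the 2014-10-30 discovery date.
Adding the 6 years base period to 2014-05-25 gives a deadline of 2020-05-25, before any tolling.
The pending related arbitration from 2019-07-19 to 2020-06-19 tolled the period for 336 days, extending the deadline to 2021-04-26.
Nothing else in the chronology tolls or restarts the period.
The 2021-05-08 filing falls after the 2021-04-26 deadline; the claim is time-barred.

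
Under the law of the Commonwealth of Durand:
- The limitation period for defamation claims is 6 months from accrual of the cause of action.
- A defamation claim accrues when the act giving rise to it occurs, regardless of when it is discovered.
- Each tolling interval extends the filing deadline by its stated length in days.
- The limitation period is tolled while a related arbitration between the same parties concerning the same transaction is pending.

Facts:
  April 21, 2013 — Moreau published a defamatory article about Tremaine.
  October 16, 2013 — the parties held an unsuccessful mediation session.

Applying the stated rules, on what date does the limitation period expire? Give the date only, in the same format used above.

The limitation period began to run on April 21, 2013.
The untolled deadline — 6 months after April 21, 2013 — is October 21, 2013.
The other events in the timeline have no effect on the limitation period under the stated rules.

October 21, 2013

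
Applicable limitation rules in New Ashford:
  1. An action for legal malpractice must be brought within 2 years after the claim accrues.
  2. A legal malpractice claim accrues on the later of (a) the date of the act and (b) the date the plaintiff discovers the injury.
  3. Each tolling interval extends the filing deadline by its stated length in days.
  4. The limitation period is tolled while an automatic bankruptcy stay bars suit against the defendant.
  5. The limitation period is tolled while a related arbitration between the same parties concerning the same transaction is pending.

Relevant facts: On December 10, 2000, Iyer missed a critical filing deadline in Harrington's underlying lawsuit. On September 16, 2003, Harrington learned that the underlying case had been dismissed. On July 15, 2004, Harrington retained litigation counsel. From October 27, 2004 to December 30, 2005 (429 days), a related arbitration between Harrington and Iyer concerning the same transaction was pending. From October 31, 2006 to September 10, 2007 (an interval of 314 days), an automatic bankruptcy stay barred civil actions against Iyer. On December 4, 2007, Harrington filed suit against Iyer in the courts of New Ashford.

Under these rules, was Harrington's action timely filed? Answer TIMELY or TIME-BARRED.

TIME-BARRED

Taking the later of the act (December 10, 2000) and discovery (September 16, 2003), the claim accrued on September 16, 2003.
2 years from September 16, 2003 is September 16, 2005.
Because the pending related arbitration ran from October 27, 2004 to December 30, 2005, the deadline is extended by 429 days to November 19, 2006.
Because the automatic bankruptcy stay ran from October 31, 2006 to September 10, 2007, the deadline is extended by 314 days to September 29, 2007.
Nothing else in the chronology tolls or restarts the period.
Filing on December 4, 2007 missed the September 29, 2007 deadline — the action is time-barred.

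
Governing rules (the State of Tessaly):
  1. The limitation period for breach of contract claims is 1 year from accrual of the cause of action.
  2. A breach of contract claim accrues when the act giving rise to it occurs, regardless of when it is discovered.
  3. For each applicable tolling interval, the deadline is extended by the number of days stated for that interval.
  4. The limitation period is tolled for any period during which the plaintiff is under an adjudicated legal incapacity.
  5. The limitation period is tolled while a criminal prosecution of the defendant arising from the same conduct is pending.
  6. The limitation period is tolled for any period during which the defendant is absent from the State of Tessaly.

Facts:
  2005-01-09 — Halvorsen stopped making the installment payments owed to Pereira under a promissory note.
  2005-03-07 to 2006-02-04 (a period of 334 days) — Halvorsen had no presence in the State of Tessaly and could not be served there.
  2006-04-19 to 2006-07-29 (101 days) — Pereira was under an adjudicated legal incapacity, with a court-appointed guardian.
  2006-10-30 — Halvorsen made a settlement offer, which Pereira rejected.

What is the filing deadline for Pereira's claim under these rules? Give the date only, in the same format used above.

2007-03-20

The limitation period began to run on 2005-01-09.
The untolled deadline — 1 year after 2005-01-09 — is 2006-01-09.
Because the defendant's absence from the jurisdiction ran from 2005-03-07 to 2006-02-04, the deadline is extended by 334 days to 2006-12-09.
Because the plaintiff's legal incapacity ran from 2006-04-19 to 2006-07-29, the deadline is extended by 101 days to 2007-03-20.
None of the other events listed affects the running of the period under the stated rules.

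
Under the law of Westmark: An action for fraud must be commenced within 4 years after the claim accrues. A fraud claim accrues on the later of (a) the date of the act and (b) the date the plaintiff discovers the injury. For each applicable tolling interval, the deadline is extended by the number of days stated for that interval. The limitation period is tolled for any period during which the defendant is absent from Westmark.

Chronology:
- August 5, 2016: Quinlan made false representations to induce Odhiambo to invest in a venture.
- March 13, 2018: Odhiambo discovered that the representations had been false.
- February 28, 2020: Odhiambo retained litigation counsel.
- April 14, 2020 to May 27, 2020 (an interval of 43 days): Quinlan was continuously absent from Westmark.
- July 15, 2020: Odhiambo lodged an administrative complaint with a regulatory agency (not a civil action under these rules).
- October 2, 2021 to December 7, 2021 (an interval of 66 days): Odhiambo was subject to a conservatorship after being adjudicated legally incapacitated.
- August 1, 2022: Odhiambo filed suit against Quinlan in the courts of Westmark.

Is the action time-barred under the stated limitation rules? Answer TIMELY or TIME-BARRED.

TIME-BARRED

The claim accrued on March 13, 2018 — the later of the August 5, 2016 act and the March 13, 2018 discovery.
4 years from March 13, 2018 is March 13, 2022.
The defendant's absence from the jurisdiction from April 14, 2020 to May 27, 2020 tolled the period for 43 days, extending the deadline to April 25, 2022.
Although the plaintiff's incapacity ran from October 2, 2021 to December 7, 2021, the stated rules do not make that a tolling event, so it is disregarded.
The other events in the timeline have no effect on the limitation period under the stated rules.
Filing on August 1, 2022 missed the April 25, 2022 deadline — the action is time-barred.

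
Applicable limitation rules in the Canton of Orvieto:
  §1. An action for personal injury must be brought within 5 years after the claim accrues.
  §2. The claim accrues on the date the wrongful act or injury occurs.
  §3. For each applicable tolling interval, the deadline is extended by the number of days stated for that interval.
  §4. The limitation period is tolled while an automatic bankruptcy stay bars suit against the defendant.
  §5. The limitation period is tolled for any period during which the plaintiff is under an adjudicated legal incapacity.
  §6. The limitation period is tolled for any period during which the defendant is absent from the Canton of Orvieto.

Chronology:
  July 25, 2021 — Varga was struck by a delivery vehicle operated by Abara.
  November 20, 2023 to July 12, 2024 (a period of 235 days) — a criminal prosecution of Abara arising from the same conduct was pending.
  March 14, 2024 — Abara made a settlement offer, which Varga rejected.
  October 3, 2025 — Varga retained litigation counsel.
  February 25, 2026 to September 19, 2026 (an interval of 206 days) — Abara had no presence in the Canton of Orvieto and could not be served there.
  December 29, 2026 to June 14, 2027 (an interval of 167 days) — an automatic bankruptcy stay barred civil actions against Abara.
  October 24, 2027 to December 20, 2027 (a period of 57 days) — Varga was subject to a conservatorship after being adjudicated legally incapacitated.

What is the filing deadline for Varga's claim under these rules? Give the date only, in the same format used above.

The claim accrued on July 25, 2021, when the wrongful act occurred.
Adding the 5 years base period to July 25, 2021 gives a deadline of July 25, 2026, before any tolling.
Because the defendant's absence from the jurisdiction ran from February 25, 2026 to September 19, 2026, the deadline is extended by 206 days to February 16, 2027.
Because the automatic bankruptcy stay ran from December 29, 2026 to June 14, 2027, the deadline is extended by 167 days to August 2, 2027.
The plaintiff's legal incapacity starting October 24, 2027 came too late — the period had run on August 2, 2027 — and so does not extend the deadline.
The pending criminal prosecution from November 20, 2023 to July 12, 2024 does not toll the period, because no stated rule makes a criminal prosecution a tolling event.
The other events in the timeline have no effect on the limitation period under the stated rules.

August 2, 2027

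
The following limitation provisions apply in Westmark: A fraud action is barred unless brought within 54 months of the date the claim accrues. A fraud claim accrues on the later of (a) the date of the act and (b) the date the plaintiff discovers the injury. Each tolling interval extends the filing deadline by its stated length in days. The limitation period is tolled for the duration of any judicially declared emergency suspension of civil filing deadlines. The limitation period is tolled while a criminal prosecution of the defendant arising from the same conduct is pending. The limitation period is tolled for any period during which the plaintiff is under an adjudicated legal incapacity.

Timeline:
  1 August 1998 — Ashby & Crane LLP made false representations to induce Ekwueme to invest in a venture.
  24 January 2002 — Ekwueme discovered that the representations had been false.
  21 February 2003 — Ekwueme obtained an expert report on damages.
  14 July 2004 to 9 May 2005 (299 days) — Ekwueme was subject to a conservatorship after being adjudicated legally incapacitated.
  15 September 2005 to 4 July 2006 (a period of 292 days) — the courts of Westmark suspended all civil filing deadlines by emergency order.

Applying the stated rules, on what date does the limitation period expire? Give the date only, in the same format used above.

Taking the later of the act (1 August 1998) and discovery (24 January 2002), the claim accrued on 24 January 2002.
Adding the 54 months base period to 24 January 2002 gives a deadline of 24 July 2006, before any tolling.
Because the plaintiff's legal incapacity ran from 14 July 2004 to 9 May 2005, the deadline is extended by 299 days to 19 May 2007.
Because the emergency suspension of filing deadlines ran from 15 September 2005 to 4 July 2006, the deadline is extended by 292 days to 6 March 2008.
Nothing else in the chronology tolls or restarts the period.

6 March 2008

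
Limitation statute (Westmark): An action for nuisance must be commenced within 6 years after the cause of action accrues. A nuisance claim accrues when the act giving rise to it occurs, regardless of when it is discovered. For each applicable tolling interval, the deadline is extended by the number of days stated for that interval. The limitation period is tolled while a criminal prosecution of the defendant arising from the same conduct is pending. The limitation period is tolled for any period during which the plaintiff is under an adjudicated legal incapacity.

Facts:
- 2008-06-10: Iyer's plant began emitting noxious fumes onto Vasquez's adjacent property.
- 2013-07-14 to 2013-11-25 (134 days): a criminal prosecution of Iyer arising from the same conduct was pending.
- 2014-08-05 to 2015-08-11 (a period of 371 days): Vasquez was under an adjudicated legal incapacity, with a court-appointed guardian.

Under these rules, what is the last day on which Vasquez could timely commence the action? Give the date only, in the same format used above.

2015-10-28

The cause of action accrued on 2008-06-10, the date of the act.
The untolled deadline — 6 years after 2008-06-10 — is 2014-06-10.
The period was tolled for 134 days by the pending criminal prosecution (2013-07-14 to 2013-11-25), pushing the deadline to 2014-10-22.
Because the plaintiff's legal incapacity ran from 2014-08-05 to 2015-08-11, the deadline is extended by 371 days to 2015-10-28.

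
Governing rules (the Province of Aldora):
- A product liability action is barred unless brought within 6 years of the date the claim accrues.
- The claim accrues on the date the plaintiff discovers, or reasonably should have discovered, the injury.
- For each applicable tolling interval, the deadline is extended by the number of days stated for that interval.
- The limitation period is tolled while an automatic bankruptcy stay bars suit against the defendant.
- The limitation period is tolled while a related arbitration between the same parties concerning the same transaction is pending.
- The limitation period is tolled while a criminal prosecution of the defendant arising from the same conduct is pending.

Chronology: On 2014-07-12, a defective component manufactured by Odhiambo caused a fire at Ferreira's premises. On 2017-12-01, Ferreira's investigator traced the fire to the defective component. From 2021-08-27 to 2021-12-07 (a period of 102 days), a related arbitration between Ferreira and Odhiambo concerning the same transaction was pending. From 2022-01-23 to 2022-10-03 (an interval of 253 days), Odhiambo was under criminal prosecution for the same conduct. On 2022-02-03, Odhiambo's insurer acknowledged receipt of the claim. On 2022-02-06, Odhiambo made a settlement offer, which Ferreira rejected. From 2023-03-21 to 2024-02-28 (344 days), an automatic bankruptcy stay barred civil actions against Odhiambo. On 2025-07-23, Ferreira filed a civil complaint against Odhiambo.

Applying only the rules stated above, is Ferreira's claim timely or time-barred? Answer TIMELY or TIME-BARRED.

Accrual is tied to discovery, so the period began on 2017-12-01 rather than on 2014-07-12 when the act occurred.
The untolled deadline — 6 years after 2017-12-01 — is 2023-12-01.
The period was tolled for 102 days by the pending related arbitration (2021-08-27 to 2021-12-07), pushing the deadline to 2024-03-12.
The period was tolled for 253 days by the pending criminal prosecution (2022-01-23 to 2022-10-03), pushing the deadline to 2024-11-20.
The automatic bankruptcy stay from 2023-03-21 to 2024-02-28 tolled the period for 344 days, extending the deadline to 2025-10-30.
The other events in the timeline have no effect on the limitation period under the stated rules.
Ferreira filed on 2025-07-23, before the 2025-10-30 deadline, so the action is timely.

TIMELY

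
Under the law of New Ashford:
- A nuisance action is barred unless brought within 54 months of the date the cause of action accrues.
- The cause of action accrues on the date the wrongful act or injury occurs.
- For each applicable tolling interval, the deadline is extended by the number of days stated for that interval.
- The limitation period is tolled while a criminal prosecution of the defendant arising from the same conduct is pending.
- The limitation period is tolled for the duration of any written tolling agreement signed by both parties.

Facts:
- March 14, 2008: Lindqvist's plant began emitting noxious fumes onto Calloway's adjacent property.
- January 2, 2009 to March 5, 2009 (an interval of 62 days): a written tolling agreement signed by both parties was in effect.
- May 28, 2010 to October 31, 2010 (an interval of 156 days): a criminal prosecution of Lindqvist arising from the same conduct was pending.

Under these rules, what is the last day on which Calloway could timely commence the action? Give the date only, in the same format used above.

The claim accrued on March 14, 2008, when the wrongful act occurred.
54 months from March 14, 2008 is September 14, 2012.
The period was tolled for 62 days by the written tolling agreement (January 2, 2009 to March 5, 2009), pushing the deadline to November 15, 2012.
The pending criminal prosecution from May 28, 2010 to October 31, 2010 tolled the period for 156 days, extending the deadline to April 20, 2013.

April 20, 2013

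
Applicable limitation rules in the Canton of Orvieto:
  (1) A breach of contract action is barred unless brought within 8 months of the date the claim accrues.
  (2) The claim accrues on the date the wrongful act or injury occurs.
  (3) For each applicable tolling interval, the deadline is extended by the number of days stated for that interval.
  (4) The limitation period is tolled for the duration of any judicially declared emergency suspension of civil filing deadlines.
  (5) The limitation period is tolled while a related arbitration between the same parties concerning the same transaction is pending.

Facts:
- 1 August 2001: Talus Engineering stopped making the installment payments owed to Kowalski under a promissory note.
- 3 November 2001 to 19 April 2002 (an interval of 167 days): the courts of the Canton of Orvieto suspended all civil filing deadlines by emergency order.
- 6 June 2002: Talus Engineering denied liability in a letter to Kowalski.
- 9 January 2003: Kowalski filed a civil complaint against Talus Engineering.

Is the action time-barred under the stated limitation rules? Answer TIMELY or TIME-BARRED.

TIME-BARRED

The claim accrued on 1 August 2001, when the wrongful act occurred.
8 months from 1 August 2001 is 1 April 2002.
The period was tolled for 167 days by the emergency suspension of filing deadlines (3 November 2001 to 19 April 2002), pushing the deadline to 15 September 2002.
Nothing else in the chronology tolls or restarts the period.
Kowalski filed on 9 January 2003, after the 15 September 2002 deadline, so the action is time-barred.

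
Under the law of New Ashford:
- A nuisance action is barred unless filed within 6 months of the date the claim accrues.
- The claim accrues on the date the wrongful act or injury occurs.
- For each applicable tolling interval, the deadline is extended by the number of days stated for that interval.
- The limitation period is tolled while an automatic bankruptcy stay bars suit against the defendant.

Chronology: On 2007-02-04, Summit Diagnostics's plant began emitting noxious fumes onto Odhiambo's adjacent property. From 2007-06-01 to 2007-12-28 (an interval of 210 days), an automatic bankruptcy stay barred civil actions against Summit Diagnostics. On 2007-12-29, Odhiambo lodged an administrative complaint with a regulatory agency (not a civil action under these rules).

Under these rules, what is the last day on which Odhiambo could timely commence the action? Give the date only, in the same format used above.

2008-03-01

The limitation period began to run on 2007-02-04.
Adding the 6 months base period to 2007-02-04 gives a deadline of 2007-08-04, before any tolling.
The period was tolled for 210 days by the automatic bankruptcy stay (2007-06-01 to 2007-12-28), pushing the deadline to 2008-03-01.
Nothing else in the chronology tolls or restarts the period.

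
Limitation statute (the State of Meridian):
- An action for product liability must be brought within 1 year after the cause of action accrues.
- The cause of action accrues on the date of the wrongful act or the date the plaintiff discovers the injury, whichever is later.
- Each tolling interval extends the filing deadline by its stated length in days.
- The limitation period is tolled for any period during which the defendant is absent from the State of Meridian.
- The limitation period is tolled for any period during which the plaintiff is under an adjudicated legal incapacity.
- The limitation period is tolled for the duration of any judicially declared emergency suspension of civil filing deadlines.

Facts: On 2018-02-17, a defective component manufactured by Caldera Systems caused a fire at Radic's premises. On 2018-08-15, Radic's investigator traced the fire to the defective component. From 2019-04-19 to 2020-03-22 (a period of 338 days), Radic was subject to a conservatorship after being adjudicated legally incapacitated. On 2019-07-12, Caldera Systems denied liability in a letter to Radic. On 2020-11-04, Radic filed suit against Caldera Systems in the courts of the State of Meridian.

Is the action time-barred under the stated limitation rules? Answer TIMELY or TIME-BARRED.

Taking the later of the act (2018-02-17) and discovery (2018-08-15), the claim accrued on 2018-08-15.
Adding the 1 year base period to 2018-08-15 gives a deadline of 2019-08-15, before any tolling.
Because the plaintiff's legal incapacity ran from 2019-04-19 to 2020-03-22, the deadline is extended by 338 days to 2020-07-18.
Nothing else in the chronology tolls or restarts the period.
Filing on 2020-11-04 missed the 2020-07-18 deadline — the action is time-barred.

TIME-BARRED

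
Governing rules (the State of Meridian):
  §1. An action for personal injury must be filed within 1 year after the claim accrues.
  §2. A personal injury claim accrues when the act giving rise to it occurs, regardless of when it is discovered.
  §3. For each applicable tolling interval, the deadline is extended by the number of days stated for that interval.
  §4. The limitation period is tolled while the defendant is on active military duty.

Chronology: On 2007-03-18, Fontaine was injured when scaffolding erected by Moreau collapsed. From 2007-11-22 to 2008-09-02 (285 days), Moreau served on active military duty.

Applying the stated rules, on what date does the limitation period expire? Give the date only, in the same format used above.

The claim accrued on 2007-03-18, the date of the act.
1 year from 2007-03-18 is 2008-03-18.
The period was tolled for 285 days by the defendant's active military service (2007-11-22 to 2008-09-02), pushing the deadline to 2008-12-28.

2008-12-28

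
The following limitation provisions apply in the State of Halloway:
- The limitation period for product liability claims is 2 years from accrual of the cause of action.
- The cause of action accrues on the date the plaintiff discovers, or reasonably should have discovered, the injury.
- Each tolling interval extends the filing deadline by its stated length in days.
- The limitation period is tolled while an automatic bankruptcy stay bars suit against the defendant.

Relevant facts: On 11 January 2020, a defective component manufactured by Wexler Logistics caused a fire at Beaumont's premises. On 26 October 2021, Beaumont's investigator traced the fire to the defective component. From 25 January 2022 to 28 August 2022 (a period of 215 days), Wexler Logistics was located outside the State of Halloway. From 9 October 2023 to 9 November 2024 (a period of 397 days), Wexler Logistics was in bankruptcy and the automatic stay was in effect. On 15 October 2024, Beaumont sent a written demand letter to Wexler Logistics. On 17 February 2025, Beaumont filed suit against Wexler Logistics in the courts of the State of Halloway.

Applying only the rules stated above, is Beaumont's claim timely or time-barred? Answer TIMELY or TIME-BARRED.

TIME-BARRED

The claim did not accrue until Beaumont discovered the injury on 26 October 2021; the 11 January 2020 act date does not start the clock under the stated rule.
2 years from 26 October 2021 is 26 October 2023.
The period was tolled for 397 days by the automatic bankruptcy stay (9 October 2023 to 9 November 2024), pushing the deadline to 26 November 2024.
Although the defendant's absence ran from 25 January 2022 to 28 August 2022, the stated rules do not make that a tolling event, so it is disregarded.
The other events in the timeline have no effect on the limitation period under the stated rules.
Filing on 17 February 2025 missed the 26 November 2024 deadline — the action is time-barred.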